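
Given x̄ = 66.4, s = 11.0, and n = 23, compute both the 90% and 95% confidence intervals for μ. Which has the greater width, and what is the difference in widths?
95% CI is wider by 1.63

df = 22
90% CI: t* = 1.717, (62.46, 70.34), width = 2 · t* · s/√n = 7.88
95% CI: t* = 2.074, (61.64, 71.16), width = 2 · t* · s/√n = 9.51

The 95% CI is wider by 9.51 - 7.88 = 1.63.
Higher confidence requires a wider interval.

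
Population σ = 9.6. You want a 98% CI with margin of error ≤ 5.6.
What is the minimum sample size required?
n ≥ 16

For margin E ≤ 5.6:
n ≥ (z* · σ / E)²
n ≥ (2.326 · 9.6 / 5.6)²
n ≥ 15.90

Minimum n = 16 (rounding up)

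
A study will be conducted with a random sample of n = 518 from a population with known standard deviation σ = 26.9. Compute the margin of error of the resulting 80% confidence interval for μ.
Margin of error = 1.52

Margin of error = z* · σ/√n
= 1.282 · 26.9/√518
= 1.282 · 26.9/22.7596
= 1.52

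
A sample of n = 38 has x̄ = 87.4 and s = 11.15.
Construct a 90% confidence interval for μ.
(84.35, 90.45)

t-interval (σ unknown):
df = n - 1 = 37
t* = 1.687 for 90% confidence

Margin of error = t* · s/√n = 1.687 · 11.15/√38 = 3.05

CI: (84.35, 90.45)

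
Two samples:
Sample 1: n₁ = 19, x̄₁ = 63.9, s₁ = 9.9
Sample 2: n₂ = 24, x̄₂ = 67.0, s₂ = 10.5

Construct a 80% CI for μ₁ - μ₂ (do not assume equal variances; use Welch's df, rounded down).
(-7.17, 0.97)

Difference: x̄₁ - x̄₂ = -3.10
SE = √(s₁²/n₁ + s₂²/n₂) = √(9.9²/19 + 10.5²/24) = 3.1228
df = 39.70 → 39 (Welch–Satterthwaite, rounded down)
t* = 1.304

CI: -3.10 ± 1.304 · 3.1228 = -3.10 ± 4.07 = (-7.17, 0.97)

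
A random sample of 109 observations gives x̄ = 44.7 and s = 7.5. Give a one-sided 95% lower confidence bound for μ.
μ ≥ 43.51

Lower bound (one-sided):
t* = 1.659 (one-sided for 95%)
Lower bound = x̄ - t* · s/√n = 44.7 - 1.659 · 7.5/√109 = 43.51

We are 95% confident that μ ≥ 43.51.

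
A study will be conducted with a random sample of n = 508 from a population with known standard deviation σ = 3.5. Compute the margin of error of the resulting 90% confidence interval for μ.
Margin of error = 0.26

Margin of error = z* · σ/√n
= 1.645 · 3.5/√508
= 1.645 · 3.5/22.5389
= 0.26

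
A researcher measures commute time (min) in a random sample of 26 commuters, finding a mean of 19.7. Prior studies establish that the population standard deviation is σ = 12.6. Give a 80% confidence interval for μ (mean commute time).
(16.53, 22.87)

z-interval (σ known):
z* = 1.282 for 80% confidence

Margin of error = z* · σ/√n = 1.282 · 12.6/√26 = 3.17

CI: (19.7 - 3.17, 19.7 + 3.17) = (16.53, 22.87)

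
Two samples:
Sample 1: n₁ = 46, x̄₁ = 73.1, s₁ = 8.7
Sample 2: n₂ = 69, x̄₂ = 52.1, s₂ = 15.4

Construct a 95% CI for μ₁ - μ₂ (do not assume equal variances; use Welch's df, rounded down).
(16.53, 25.47)

Difference: x̄₁ - x̄₂ = 21.00
SE = √(s₁²/n₁ + s₂²/n₂) = √(8.7²/46 + 15.4²/69) = 2.2544
df = 110.44 → 110 (Welch–Satterthwaite, rounded down)
t* = 1.982

CI: 21.00 ± 1.982 · 2.2544 = 21.00 ± 4.47 = (16.53, 25.47)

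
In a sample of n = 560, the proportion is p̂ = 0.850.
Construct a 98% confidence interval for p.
(0.815, 0.885)

Proportion CI:
SE = √(p̂(1-p̂)/n) = √(0.850 · 0.150 / 560) = 0.01509

z* = 2.326
Margin = z* · SE = 2.326 · 0.01509 = 0.0351

CI: 0.850 ± 0.0351 = (0.815, 0.885)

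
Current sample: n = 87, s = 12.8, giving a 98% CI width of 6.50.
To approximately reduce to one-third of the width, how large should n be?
n ≈ 783

CI width ∝ 1/√n
To reduce width by factor 3, need √n to grow by 3 → need 3² = 9 times as many samples.

Current: n = 87, width = 6.50
New: n = 783, width ≈ 2.13

Width reduced by factor of 6.50/2.13 = 3.05.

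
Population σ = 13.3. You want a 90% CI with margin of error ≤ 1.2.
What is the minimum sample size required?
n ≥ 333

For margin E ≤ 1.2:
n ≥ (z* · σ / E)²
n ≥ (1.645 · 13.3 / 1.2)²
n ≥ 332.41

Minimum n = 333 (rounding up)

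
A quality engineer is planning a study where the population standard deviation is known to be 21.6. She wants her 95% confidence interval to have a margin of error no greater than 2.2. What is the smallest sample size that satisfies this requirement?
n ≥ 371

For margin E ≤ 2.2:
n ≥ (z* · σ / E)²
n ≥ (1.960 · 21.6 / 2.2)²
n ≥ 370.32

Minimum n = 371 (rounding up)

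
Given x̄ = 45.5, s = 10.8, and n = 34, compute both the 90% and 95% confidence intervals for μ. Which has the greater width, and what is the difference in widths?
95% CI is wider by 1.27

df = 33
90% CI: t* = 1.692, (42.37, 48.63), width = 2 · t* · s/√n = 6.27
95% CI: t* = 2.035, (41.73, 49.27), width = 2 · t* · s/√n = 7.54

The 95% CI is wider by 7.54 - 6.27 = 1.27.
Higher confidence requires a wider interval.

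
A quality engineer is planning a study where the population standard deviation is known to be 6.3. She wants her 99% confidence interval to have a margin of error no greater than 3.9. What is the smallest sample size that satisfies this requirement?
n ≥ 18

For margin E ≤ 3.9:
n ≥ (z* · σ / E)²
n ≥ (2.576 · 6.3 / 3.9)²
n ≥ 17.32

Minimum n = 18 (rounding up)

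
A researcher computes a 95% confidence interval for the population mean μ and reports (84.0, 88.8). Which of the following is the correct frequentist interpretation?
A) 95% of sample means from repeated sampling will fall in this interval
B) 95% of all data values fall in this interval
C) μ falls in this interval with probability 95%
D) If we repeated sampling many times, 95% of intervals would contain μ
D

A) Wrong — coverage applies to intervals containing μ, not to future x̄ values.
B) Wrong — a CI is about the parameter μ, not individual data values.
C) Wrong — μ is fixed; the randomness lives in the interval, not in μ.
D) Correct — this is the frequentist long-run coverage interpretation.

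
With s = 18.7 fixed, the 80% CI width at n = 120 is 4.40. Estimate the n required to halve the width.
n ≈ 480

CI width ∝ 1/√n
To reduce width by factor 2, need √n to grow by 2 → need 2² = 4 times as many samples.

Current: n = 120, width = 4.40
New: n = 480, width ≈ 2.19

Width reduced by factor of 4.40/2.19 = 2.01.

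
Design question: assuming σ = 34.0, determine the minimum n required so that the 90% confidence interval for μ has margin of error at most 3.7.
n ≥ 229

For margin E ≤ 3.7:
n ≥ (z* · σ / E)²
n ≥ (1.645 · 34.0 / 3.7)²
n ≥ 228.50

Minimum n = 229 (rounding up)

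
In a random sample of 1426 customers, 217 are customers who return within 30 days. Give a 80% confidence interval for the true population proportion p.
(0.140, 0.164)

Proportion CI:
p̂ = 217/1426 = 0.15217
SE = √(p̂(1-p̂)/n) = √(0.15217 · 0.84783 / 1426) = 0.00951

z* = 1.282
Margin = z* · SE = 1.282 · 0.00951 = 0.0122

CI: 0.15217 ± 0.0122 = (0.140, 0.164)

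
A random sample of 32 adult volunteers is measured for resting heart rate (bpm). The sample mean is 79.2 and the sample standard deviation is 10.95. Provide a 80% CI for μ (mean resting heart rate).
(76.67, 81.73)

t-interval (σ unknown):
df = n - 1 = 31
t* = 1.309 for 80% confidence

Margin of error = t* · s/√n = 1.309 · 10.95/√32 = 2.53

CI: (76.67, 81.73)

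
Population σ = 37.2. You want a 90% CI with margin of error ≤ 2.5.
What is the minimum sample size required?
n ≥ 600

For margin E ≤ 2.5:
n ≥ (z* · σ / E)²
n ≥ (1.645 · 37.2 / 2.5)²
n ≥ 599.15

Minimum n = 600 (rounding up)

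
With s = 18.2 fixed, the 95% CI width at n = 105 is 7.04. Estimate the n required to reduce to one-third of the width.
n ≈ 945

CI width ∝ 1/√n
To reduce width by factor 3, need √n to grow by 3 → need 3² = 9 times as many samples.

Current: n = 105, width = 7.04
New: n = 945, width ≈ 2.32

Width reduced by factor of 7.04/2.32 = 3.03.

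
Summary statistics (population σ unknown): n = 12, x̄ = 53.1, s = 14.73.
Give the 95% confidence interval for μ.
(43.74, 62.46)

t-interval (σ unknown):
df = n - 1 = 11
t* = 2.201 for 95% confidence

Margin of error = t* · s/√n = 2.201 · 14.73/√12 = 9.36

CI: (43.74, 62.46)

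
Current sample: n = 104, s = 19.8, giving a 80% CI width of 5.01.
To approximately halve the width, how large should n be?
n ≈ 416

CI width ∝ 1/√n
To reduce width by factor 2, need √n to grow by 2 → need 2² = 4 times as many samples.

Current: n = 104, width = 5.01
New: n = 416, width ≈ 2.49

Width reduced by factor of 5.01/2.49 = 2.01.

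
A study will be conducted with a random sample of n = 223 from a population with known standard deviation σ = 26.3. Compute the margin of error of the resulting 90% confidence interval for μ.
Margin of error = 2.90

Margin of error = z* · σ/√n
= 1.645 · 26.3/√223
= 1.645 · 26.3/14.9332
= 2.90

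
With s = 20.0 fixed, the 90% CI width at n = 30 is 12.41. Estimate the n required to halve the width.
n ≈ 120

CI width ∝ 1/√n
To reduce width by factor 2, need √n to grow by 2 → need 2² = 4 times as many samples.

Current: n = 30, width = 12.41
New: n = 120, width ≈ 6.05

Width reduced by factor of 12.41/6.05 = 2.05.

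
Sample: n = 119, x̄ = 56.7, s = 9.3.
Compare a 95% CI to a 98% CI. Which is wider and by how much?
98% CI is wider by 0.64

df = 118
95% CI: t* = 1.980, (55.01, 58.39), width = 2 · t* · s/√n = 3.38
98% CI: t* = 2.358, (54.69, 58.71), width = 2 · t* · s/√n = 4.02

The 98% CI is wider by 4.02 - 3.38 = 0.64.
Higher confidence requires a wider interval.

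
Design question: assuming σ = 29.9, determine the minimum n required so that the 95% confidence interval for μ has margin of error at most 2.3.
n ≥ 650

For margin E ≤ 2.3:
n ≥ (z* · σ / E)²
n ≥ (1.960 · 29.9 / 2.3)²
n ≥ 649.23

Minimum n = 650 (rounding up)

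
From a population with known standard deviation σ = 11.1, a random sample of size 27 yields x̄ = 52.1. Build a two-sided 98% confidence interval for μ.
(47.13, 57.07)

z-interval (σ known):
z* = 2.326 for 98% confidence

Margin of error = z* · σ/√n = 2.326 · 11.1/√27 = 4.97

CI: (52.1 - 4.97, 52.1 + 4.97) = (47.13, 57.07)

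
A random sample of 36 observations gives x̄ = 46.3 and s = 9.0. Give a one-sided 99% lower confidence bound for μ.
μ ≥ 42.64

Lower bound (one-sided):
t* = 2.438 (one-sided for 99%)
Lower bound = x̄ - t* · s/√n = 46.3 - 2.438 · 9.0/√36 = 42.64

We are 99% confident that μ ≥ 42.64.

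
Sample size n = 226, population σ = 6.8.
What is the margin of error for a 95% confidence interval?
Margin of error = 0.89

Margin of error = z* · σ/√n
= 1.960 · 6.8/√226
= 1.960 · 6.8/15.0333
= 0.89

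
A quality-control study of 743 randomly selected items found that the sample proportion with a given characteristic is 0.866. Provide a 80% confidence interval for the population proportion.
(0.850, 0.882)

Proportion CI:
SE = √(p̂(1-p̂)/n) = √(0.866 · 0.134 / 743) = 0.01250

z* = 1.282
Margin = z* · SE = 1.282 · 0.01250 = 0.0160

CI: 0.866 ± 0.0160 = (0.850, 0.882)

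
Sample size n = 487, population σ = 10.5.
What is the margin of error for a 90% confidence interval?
Margin of error = 0.78

Margin of error = z* · σ/√n
= 1.645 · 10.5/√487
= 1.645 · 10.5/22.0681
= 0.78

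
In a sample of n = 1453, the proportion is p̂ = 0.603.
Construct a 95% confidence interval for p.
(0.578, 0.628)

Proportion CI:
SE = √(p̂(1-p̂)/n) = √(0.603 · 0.397 / 1453) = 0.01284

z* = 1.960
Margin = z* · SE = 1.960 · 0.01284 = 0.0252

CI: 0.603 ± 0.0252 = (0.578, 0.628)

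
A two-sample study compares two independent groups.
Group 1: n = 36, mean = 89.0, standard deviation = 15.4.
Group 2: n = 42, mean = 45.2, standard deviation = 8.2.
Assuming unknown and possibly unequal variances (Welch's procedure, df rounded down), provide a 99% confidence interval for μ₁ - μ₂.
(36.14, 51.46)

Difference: x̄₁ - x̄₂ = 43.80
SE = √(s₁²/n₁ + s₂²/n₂) = √(15.4²/36 + 8.2²/42) = 2.8616
df = 51.48 → 51 (Welch–Satterthwaite, rounded down)
t* = 2.676

CI: 43.80 ± 2.676 · 2.8616 = 43.80 ± 7.66 = (36.14, 51.46)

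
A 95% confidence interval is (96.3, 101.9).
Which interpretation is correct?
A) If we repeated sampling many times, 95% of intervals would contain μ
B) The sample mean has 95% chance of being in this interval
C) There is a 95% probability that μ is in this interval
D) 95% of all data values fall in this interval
A

A) Correct — this is the frequentist long-run coverage interpretation.
B) Wrong — x̄ is observed and sits in the interval by construction.
C) Wrong — μ is fixed; the randomness lives in the interval, not in μ.
D) Wrong — a CI is about the parameter μ, not individual data values.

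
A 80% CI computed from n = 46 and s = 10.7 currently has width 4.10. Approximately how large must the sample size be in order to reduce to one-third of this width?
n ≈ 414

CI width ∝ 1/√n
To reduce width by factor 3, need √n to grow by 3 → need 3² = 9 times as many samples.

Current: n = 46, width = 4.10
New: n = 414, width ≈ 1.35

Width reduced by factor of 4.10/1.35 = 3.04.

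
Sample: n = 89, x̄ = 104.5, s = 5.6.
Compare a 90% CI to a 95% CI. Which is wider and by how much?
95% CI is wider by 0.39

df = 88
90% CI: t* = 1.662, (103.51, 105.49), width = 2 · t* · s/√n = 1.97
95% CI: t* = 1.987, (103.32, 105.68), width = 2 · t* · s/√n = 2.36

The 95% CI is wider by 2.36 - 1.97 = 0.39.
Higher confidence requires a wider interval.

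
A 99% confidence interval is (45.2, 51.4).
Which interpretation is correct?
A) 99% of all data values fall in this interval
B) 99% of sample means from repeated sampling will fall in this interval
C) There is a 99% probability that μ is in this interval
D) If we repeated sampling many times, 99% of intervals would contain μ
D

A) Wrong — a CI is about the parameter μ, not individual data values.
B) Wrong — coverage applies to intervals containing μ, not to future x̄ values.
C) Wrong — μ is fixed; the randomness lives in the interval, not in μ.
D) Correct — this is the frequentist long-run coverage interpretation.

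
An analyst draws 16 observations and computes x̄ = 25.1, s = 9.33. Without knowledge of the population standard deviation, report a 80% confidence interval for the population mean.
(21.97, 28.23)

t-interval (σ unknown):
df = n - 1 = 15
t* = 1.341 for 80% confidence

Margin of error = t* · s/√n = 1.341 · 9.33/√16 = 3.13

CI: (21.97, 28.23)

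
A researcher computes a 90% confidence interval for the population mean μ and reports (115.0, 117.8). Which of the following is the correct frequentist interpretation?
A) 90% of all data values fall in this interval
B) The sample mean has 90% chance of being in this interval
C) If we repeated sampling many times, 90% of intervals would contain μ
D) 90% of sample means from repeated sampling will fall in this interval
C

A) Wrong — a CI is about the parameter μ, not individual data values.
B) Wrong — x̄ is observed and sits in the interval by construction.
C) Correct — this is the frequentist long-run coverage interpretation.
D) Wrong — coverage applies to intervals containing μ, not to future x̄ values.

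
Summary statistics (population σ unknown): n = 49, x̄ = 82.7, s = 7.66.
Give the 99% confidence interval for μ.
(79.77, 85.63)

t-interval (σ unknown):
df = n - 1 = 48
t* = 2.682 for 99% confidence

Margin of error = t* · s/√n = 2.682 · 7.66/√49 = 2.93

CI: (79.77, 85.63)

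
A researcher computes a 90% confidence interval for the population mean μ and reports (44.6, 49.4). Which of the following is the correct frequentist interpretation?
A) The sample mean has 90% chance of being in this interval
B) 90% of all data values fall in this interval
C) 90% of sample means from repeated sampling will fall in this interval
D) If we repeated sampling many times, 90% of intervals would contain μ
D

A) Wrong — x̄ is observed and sits in the interval by construction.
B) Wrong — a CI is about the parameter μ, not individual data values.
C) Wrong — coverage applies to intervals containing μ, not to future x̄ values.
D) Correct — this is the frequentist long-run coverage interpretation.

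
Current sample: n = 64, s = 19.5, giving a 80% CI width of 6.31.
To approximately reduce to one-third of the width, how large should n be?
n ≈ 576

CI width ∝ 1/√n
To reduce width by factor 3, need √n to grow by 3 → need 3² = 9 times as many samples.

Current: n = 64, width = 6.31
New: n = 576, width ≈ 2.08

Width reduced by factor of 6.31/2.08 = 3.03.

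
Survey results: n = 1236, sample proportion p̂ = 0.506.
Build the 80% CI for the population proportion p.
(0.488, 0.524)

Proportion CI:
SE = √(p̂(1-p̂)/n) = √(0.506 · 0.494 / 1236) = 0.01422

z* = 1.282
Margin = z* · SE = 1.282 · 0.01422 = 0.0182

CI: 0.506 ± 0.0182 = (0.488, 0.524)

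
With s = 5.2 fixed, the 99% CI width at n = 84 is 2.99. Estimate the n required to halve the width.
n ≈ 336

CI width ∝ 1/√n
To reduce width by factor 2, need √n to grow by 2 → need 2² = 4 times as many samples.

Current: n = 84, width = 2.99
New: n = 336, width ≈ 1.47

Width reduced by factor of 2.99/1.47 = 2.03.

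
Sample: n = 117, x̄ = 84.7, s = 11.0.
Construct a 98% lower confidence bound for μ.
μ ≥ 82.59

Lower bound (one-sided):
t* = 2.077 (one-sided for 98%)
Lower bound = x̄ - t* · s/√n = 84.7 - 2.077 · 11.0/√117 = 82.59

We are 98% confident that μ ≥ 82.59.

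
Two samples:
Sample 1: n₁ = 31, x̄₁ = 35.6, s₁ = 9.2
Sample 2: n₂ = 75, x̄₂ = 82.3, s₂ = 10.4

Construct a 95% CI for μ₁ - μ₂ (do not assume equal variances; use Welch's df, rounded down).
(-50.78, -42.62)

Difference: x̄₁ - x̄₂ = -46.70
SE = √(s₁²/n₁ + s₂²/n₂) = √(9.2²/31 + 10.4²/75) = 2.0427
df = 62.94 → 62 (Welch–Satterthwaite, rounded down)
t* = 1.999

CI: -46.70 ± 1.999 · 2.0427 = -46.70 ± 4.08 = (-50.78, -42.62)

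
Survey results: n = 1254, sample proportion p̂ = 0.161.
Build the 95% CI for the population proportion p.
(0.141, 0.181)

Proportion CI:
SE = √(p̂(1-p̂)/n) = √(0.161 · 0.839 / 1254) = 0.01038

z* = 1.960
Margin = z* · SE = 1.960 · 0.01038 = 0.0203

CI: 0.161 ± 0.0203 = (0.141, 0.181)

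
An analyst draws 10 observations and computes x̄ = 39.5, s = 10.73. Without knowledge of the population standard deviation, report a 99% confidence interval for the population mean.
(28.47, 50.53)

t-interval (σ unknown):
df = n - 1 = 9
t* = 3.250 for 99% confidence

Margin of error = t* · s/√n = 3.250 · 10.73/√10 = 11.03

CI: (28.47, 50.53)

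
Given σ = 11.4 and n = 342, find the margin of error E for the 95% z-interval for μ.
Margin of error = 1.21

Margin of error = z* · σ/√n
= 1.960 · 11.4/√342
= 1.960 · 11.4/18.4932
= 1.21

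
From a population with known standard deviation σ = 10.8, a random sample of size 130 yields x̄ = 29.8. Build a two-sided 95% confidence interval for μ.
(27.94, 31.66)

z-interval (σ known):
z* = 1.960 for 95% confidence

Margin of error = z* · σ/√n = 1.960 · 10.8/√130 = 1.86

CI: (29.8 - 1.86, 29.8 + 1.86) = (27.94, 31.66)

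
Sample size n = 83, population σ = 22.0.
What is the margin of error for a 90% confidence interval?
Margin of error = 3.97

Margin of error = z* · σ/√n
= 1.645 · 22.0/√83
= 1.645 · 22.0/9.1104
= 3.97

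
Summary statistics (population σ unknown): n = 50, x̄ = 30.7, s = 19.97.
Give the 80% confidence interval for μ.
(27.03, 34.37)

t-interval (σ unknown):
df = n - 1 = 49
t* = 1.299 for 80% confidence

Margin of error = t* · s/√n = 1.299 · 19.97/√50 = 3.67

CI: (27.03, 34.37)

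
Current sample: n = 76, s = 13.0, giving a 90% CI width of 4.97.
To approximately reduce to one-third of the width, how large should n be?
n ≈ 684

CI width ∝ 1/√n
To reduce width by factor 3, need √n to grow by 3 → need 3² = 9 times as many samples.

Current: n = 76, width = 4.97
New: n = 684, width ≈ 1.64

Width reduced by factor of 4.97/1.64 = 3.03.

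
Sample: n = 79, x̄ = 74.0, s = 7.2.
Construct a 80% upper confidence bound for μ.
μ ≤ 74.69

Upper bound (one-sided):
t* = 0.846 (one-sided for 80%)
Upper bound = x̄ + t* · s/√n = 74.0 + 0.846 · 7.2/√79 = 74.69

We are 80% confident that μ ≤ 74.69.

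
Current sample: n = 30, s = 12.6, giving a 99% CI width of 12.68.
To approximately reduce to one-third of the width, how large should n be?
n ≈ 270

CI width ∝ 1/√n
To reduce width by factor 3, need √n to grow by 3 → need 3² = 9 times as many samples.

Current: n = 30, width = 12.68
New: n = 270, width ≈ 3.98

Width reduced by factor of 12.68/3.98 = 3.19.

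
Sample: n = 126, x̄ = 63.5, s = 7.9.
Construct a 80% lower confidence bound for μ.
μ ≥ 62.91

Lower bound (one-sided):
t* = 0.845 (one-sided for 80%)
Lower bound = x̄ - t* · s/√n = 63.5 - 0.845 · 7.9/√126 = 62.91

We are 80% confident that μ ≥ 62.91.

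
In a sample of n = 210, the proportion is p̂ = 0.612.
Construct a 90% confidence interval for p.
(0.557, 0.667)

Proportion CI:
SE = √(p̂(1-p̂)/n) = √(0.612 · 0.388 / 210) = 0.03363

z* = 1.645
Margin = z* · SE = 1.645 · 0.03363 = 0.0553

CI: 0.612 ± 0.0553 = (0.557, 0.667)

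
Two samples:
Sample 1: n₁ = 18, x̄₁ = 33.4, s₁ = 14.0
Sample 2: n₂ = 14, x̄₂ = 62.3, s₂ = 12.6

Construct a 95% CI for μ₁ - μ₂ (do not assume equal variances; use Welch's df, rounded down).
(-38.54, -19.26)

Difference: x̄₁ - x̄₂ = -28.90
SE = √(s₁²/n₁ + s₂²/n₂) = √(14.0²/18 + 12.6²/14) = 4.7148
df = 29.30 → 29 (Welch–Satterthwaite, rounded down)
t* = 2.045

CI: -28.90 ± 2.045 · 4.7148 = -28.90 ± 9.64 = (-38.54, -19.26)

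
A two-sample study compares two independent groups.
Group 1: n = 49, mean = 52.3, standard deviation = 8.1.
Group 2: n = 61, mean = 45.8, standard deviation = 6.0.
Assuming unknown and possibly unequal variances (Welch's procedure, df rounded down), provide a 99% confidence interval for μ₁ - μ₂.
(2.84, 10.16)

Difference: x̄₁ - x̄₂ = 6.50
SE = √(s₁²/n₁ + s₂²/n₂) = √(8.1²/49 + 6.0²/61) = 1.3889
df = 86.24 → 86 (Welch–Satterthwaite, rounded down)
t* = 2.634

CI: 6.50 ± 2.634 · 1.3889 = 6.50 ± 3.66 = (2.84, 10.16)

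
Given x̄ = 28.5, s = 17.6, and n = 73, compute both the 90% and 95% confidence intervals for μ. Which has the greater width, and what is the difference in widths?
95% CI is wider by 1.35

df = 72
90% CI: t* = 1.666, (25.07, 31.93), width = 2 · t* · s/√n = 6.86
95% CI: t* = 1.993, (24.39, 32.61), width = 2 · t* · s/√n = 8.21

The 95% CI is wider by 8.21 - 6.86 = 1.35.
Higher confidence requires a wider interval.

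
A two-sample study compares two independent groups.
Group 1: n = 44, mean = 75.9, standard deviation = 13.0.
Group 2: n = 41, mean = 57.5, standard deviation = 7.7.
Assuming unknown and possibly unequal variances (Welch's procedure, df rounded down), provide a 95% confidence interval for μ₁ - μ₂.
(13.82, 22.98)

Difference: x̄₁ - x̄₂ = 18.40
SE = √(s₁²/n₁ + s₂²/n₂) = √(13.0²/44 + 7.7²/41) = 2.2993
df = 70.70 → 70 (Welch–Satterthwaite, rounded down)
t* = 1.994

CI: 18.40 ± 1.994 · 2.2993 = 18.40 ± 4.58 = (13.82, 22.98)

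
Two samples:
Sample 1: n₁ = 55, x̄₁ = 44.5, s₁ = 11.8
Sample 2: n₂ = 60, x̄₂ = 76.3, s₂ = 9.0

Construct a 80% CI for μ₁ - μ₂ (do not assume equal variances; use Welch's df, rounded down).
(-34.34, -29.26)

Difference: x̄₁ - x̄₂ = -31.80
SE = √(s₁²/n₁ + s₂²/n₂) = √(11.8²/55 + 9.0²/60) = 1.9702
df = 100.73 → 100 (Welch–Satterthwaite, rounded down)
t* = 1.290

CI: -31.80 ± 1.290 · 1.9702 = -31.80 ± 2.54 = (-34.34, -29.26)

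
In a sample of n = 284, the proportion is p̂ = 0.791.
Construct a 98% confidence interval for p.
(0.735, 0.847)

Proportion CI:
SE = √(p̂(1-p̂)/n) = √(0.791 · 0.209 / 284) = 0.02413

z* = 2.326
Margin = z* · SE = 2.326 · 0.02413 = 0.0561

CI: 0.791 ± 0.0561 = (0.735, 0.847)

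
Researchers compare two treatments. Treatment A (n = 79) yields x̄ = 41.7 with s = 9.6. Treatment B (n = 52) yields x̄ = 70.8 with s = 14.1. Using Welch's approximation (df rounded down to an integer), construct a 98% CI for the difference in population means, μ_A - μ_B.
(-34.40, -23.80)

Difference: x̄₁ - x̄₂ = -29.10
SE = √(s₁²/n₁ + s₂²/n₂) = √(9.6²/79 + 14.1²/52) = 2.2338
df = 81.89 → 81 (Welch–Satterthwaite, rounded down)
t* = 2.373

CI: -29.10 ± 2.373 · 2.2338 = -29.10 ± 5.30 = (-34.40, -23.80)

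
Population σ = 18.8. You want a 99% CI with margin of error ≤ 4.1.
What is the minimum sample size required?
n ≥ 140

For margin E ≤ 4.1:
n ≥ (z* · σ / E)²
n ≥ (2.576 · 18.8 / 4.1)²
n ≥ 139.52

Minimum n = 140 (rounding up)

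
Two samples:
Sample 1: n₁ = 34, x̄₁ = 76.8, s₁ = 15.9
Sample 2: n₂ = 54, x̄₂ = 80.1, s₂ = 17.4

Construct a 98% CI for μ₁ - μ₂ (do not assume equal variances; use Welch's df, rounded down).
(-11.89, 5.29)

Difference: x̄₁ - x̄₂ = -3.30
SE = √(s₁²/n₁ + s₂²/n₂) = √(15.9²/34 + 17.4²/54) = 3.6114
df = 74.98 → 74 (Welch–Satterthwaite, rounded down)
t* = 2.378

CI: -3.30 ± 2.378 · 3.6114 = -3.30 ± 8.59 = (-11.89, 5.29)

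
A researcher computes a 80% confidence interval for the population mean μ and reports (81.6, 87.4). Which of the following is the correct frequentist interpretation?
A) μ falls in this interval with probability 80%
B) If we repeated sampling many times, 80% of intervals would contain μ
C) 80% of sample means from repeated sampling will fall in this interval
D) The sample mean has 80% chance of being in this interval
B

A) Wrong — μ is fixed; the randomness lives in the interval, not in μ.
B) Correct — this is the frequentist long-run coverage interpretation.
C) Wrong — coverage applies to intervals containing μ, not to future x̄ values.
D) Wrong — x̄ is observed and sits in the interval by construction.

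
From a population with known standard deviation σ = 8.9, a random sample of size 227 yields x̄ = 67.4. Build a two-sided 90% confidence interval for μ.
(66.43, 68.37)

z-interval (σ known):
z* = 1.645 for 90% confidence

Margin of error = z* · σ/√n = 1.645 · 8.9/√227 = 0.97

CI: (67.4 - 0.97, 67.4 + 0.97) = (66.43, 68.37)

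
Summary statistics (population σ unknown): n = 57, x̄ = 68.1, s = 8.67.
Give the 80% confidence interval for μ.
(66.61, 69.59)

t-interval (σ unknown):
df = n - 1 = 56
t* = 1.297 for 80% confidence

Margin of error = t* · s/√n = 1.297 · 8.67/√57 = 1.49

CI: (66.61, 69.59)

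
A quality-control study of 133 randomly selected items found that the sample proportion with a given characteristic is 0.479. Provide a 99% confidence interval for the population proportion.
(0.367, 0.591)

Proportion CI:
SE = √(p̂(1-p̂)/n) = √(0.479 · 0.521 / 133) = 0.04332

z* = 2.576
Margin = z* · SE = 2.576 · 0.04332 = 0.1116

CI: 0.479 ± 0.1116 = (0.367, 0.591)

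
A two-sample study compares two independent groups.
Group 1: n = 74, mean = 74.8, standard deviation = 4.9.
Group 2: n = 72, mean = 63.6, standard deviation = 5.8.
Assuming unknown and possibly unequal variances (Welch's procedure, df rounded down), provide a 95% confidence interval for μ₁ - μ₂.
(9.44, 12.96)

Difference: x̄₁ - x̄₂ = 11.20
SE = √(s₁²/n₁ + s₂²/n₂) = √(4.9²/74 + 5.8²/72) = 0.8898
df = 138.76 → 138 (Welch–Satterthwaite, rounded down)
t* = 1.977

CI: 11.20 ± 1.977 · 0.8898 = 11.20 ± 1.76 = (9.44, 12.96)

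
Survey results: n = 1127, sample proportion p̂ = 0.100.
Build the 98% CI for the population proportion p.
(0.079, 0.121)

Proportion CI:
SE = √(p̂(1-p̂)/n) = √(0.100 · 0.900 / 1127) = 0.00894

z* = 2.326
Margin = z* · SE = 2.326 · 0.00894 = 0.0208

CI: 0.100 ± 0.0208 = (0.079, 0.121)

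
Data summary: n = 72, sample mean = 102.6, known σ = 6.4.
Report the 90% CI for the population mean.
(101.36, 103.84)

z-interval (σ known):
z* = 1.645 for 90% confidence

Margin of error = z* · σ/√n = 1.645 · 6.4/√72 = 1.24

CI: (102.6 - 1.24, 102.6 + 1.24) = (101.36, 103.84)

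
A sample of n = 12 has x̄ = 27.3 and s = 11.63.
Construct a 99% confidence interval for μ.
(16.87, 37.73)

t-interval (σ unknown):
df = n - 1 = 11
t* = 3.106 for 99% confidence

Margin of error = t* · s/√n = 3.106 · 11.63/√12 = 10.43

CI: (16.87, 37.73)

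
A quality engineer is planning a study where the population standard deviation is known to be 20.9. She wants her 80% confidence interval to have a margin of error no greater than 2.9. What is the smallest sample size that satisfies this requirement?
n ≥ 86

For margin E ≤ 2.9:
n ≥ (z* · σ / E)²
n ≥ (1.282 · 20.9 / 2.9)²
n ≥ 85.36

Minimum n = 86 (rounding up)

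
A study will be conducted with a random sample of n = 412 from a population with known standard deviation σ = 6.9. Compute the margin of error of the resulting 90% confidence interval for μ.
Margin of error = 0.56

Margin of error = z* · σ/√n
= 1.645 · 6.9/√412
= 1.645 · 6.9/20.2978
= 0.56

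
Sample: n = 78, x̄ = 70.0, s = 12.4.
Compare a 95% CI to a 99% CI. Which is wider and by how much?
99% CI is wider by 1.83

df = 77
95% CI: t* = 1.991, (67.20, 72.80), width = 2 · t* · s/√n = 5.59
99% CI: t* = 2.641, (66.29, 73.71), width = 2 · t* · s/√n = 7.42

The 99% CI is wider by 7.42 - 5.59 = 1.83.
Higher confidence requires a wider interval.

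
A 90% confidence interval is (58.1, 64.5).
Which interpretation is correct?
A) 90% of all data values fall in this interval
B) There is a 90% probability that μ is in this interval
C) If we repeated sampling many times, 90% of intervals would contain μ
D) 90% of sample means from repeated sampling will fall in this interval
C

A) Wrong — a CI is about the parameter μ, not individual data values.
B) Wrong — μ is fixed; the randomness lives in the interval, not in μ.
C) Correct — this is the frequentist long-run coverage interpretation.
D) Wrong — coverage applies to intervals containing μ, not to future x̄ values.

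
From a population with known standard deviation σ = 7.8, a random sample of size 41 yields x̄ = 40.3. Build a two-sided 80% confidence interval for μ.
(38.74, 41.86)

z-interval (σ known):
z* = 1.282 for 80% confidence

Margin of error = z* · σ/√n = 1.282 · 7.8/√41 = 1.56

CI: (40.3 - 1.56, 40.3 + 1.56) = (38.74, 41.86)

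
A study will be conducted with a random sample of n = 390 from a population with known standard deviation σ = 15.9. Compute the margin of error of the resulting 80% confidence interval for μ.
Margin of error = 1.03

Margin of error = z* · σ/√n
= 1.282 · 15.9/√390
= 1.282 · 15.9/19.7484
= 1.03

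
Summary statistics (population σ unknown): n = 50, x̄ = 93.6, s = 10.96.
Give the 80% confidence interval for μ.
(91.59, 95.61)

t-interval (σ unknown):
df = n - 1 = 49
t* = 1.299 for 80% confidence

Margin of error = t* · s/√n = 1.299 · 10.96/√50 = 2.01

CI: (91.59, 95.61)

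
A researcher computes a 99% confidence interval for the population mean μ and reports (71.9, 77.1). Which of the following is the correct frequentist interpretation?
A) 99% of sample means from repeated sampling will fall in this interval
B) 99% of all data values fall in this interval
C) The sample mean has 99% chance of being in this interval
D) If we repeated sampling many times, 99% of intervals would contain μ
D

A) Wrong — coverage applies to intervals containing μ, not to future x̄ values.
B) Wrong — a CI is about the parameter μ, not individual data values.
C) Wrong — x̄ is observed and sits in the interval by construction.
D) Correct — this is the frequentist long-run coverage interpretation.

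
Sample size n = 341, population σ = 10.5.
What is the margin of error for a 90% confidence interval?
Margin of error = 0.94

Margin of error = z* · σ/√n
= 1.645 · 10.5/√341
= 1.645 · 10.5/18.4662
= 0.94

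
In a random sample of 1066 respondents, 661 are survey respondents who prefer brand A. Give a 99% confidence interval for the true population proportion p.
(0.582, 0.658)

Proportion CI:
p̂ = 661/1066 = 0.62008
SE = √(p̂(1-p̂)/n) = √(0.62008 · 0.37992 / 1066) = 0.01487

z* = 2.576
Margin = z* · SE = 2.576 · 0.01487 = 0.0383

CI: 0.62008 ± 0.0383 = (0.582, 0.658)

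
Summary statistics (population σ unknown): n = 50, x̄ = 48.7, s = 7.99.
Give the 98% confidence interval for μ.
(45.98, 51.42)

t-interval (σ unknown):
df = n - 1 = 49
t* = 2.405 for 98% confidence

Margin of error = t* · s/√n = 2.405 · 7.99/√50 = 2.72

CI: (45.98, 51.42)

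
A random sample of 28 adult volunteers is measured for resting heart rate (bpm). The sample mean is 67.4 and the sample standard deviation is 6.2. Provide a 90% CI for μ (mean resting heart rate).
(65.40, 69.40)

t-interval (σ unknown):
df = n - 1 = 27
t* = 1.703 for 90% confidence

Margin of error = t* · s/√n = 1.703 · 6.2/√28 = 2.00

CI: (65.40, 69.40)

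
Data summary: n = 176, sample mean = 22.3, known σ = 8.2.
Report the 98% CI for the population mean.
(20.86, 23.74)

z-interval (σ known):
z* = 2.326 for 98% confidence

Margin of error = z* · σ/√n = 2.326 · 8.2/√176 = 1.44

CI: (22.3 - 1.44, 22.3 + 1.44) = (20.86, 23.74)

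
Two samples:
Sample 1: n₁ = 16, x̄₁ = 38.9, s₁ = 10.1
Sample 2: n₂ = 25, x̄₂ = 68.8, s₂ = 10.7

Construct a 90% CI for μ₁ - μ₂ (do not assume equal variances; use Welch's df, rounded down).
(-35.50, -24.30)

Difference: x̄₁ - x̄₂ = -29.90
SE = √(s₁²/n₁ + s₂²/n₂) = √(10.1²/16 + 10.7²/25) = 3.3099
df = 33.49 → 33 (Welch–Satterthwaite, rounded down)
t* = 1.692

CI: -29.90 ± 1.692 · 3.3099 = -29.90 ± 5.60 = (-35.50, -24.30)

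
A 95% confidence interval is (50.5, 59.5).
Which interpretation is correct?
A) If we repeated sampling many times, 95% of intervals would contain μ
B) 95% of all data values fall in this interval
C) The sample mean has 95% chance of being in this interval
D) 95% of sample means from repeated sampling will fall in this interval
A

A) Correct — this is the frequentist long-run coverage interpretation.
B) Wrong — a CI is about the parameter μ, not individual data values.
C) Wrong — x̄ is observed and sits in the interval by construction.
D) Wrong — coverage applies to intervals containing μ, not to future x̄ values.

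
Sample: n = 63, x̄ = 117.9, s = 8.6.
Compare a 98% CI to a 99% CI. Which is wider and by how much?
99% CI is wider by 0.59

df = 62
98% CI: t* = 2.388, (115.31, 120.49), width = 2 · t* · s/√n = 5.17
99% CI: t* = 2.657, (115.02, 120.78), width = 2 · t* · s/√n = 5.76

The 99% CI is wider by 5.76 - 5.17 = 0.59.
Higher confidence requires a wider interval.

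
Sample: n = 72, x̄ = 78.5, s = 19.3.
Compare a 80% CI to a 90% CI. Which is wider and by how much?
90% CI is wider by 1.69

df = 71
80% CI: t* = 1.294, (75.56, 81.44), width = 2 · t* · s/√n = 5.89
90% CI: t* = 1.667, (74.71, 82.29), width = 2 · t* · s/√n = 7.58

The 90% CI is wider by 7.58 - 5.89 = 1.69.
Higher confidence requires a wider interval.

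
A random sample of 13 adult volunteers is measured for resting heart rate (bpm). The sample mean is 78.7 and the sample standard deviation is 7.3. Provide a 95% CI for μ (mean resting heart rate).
(74.29, 83.11)

t-interval (σ unknown):
df = n - 1 = 12
t* = 2.179 for 95% confidence

Margin of error = t* · s/√n = 2.179 · 7.3/√13 = 4.41

CI: (74.29, 83.11)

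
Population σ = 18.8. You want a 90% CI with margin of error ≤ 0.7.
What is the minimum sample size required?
n ≥ 1952

For margin E ≤ 0.7:
n ≥ (z* · σ / E)²
n ≥ (1.645 · 18.8 / 0.7)²
n ≥ 1951.87

Minimum n = 1952 (rounding up)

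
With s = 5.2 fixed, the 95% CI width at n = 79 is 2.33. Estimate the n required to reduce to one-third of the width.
n ≈ 711

CI width ∝ 1/√n
To reduce width by factor 3, need √n to grow by 3 → need 3² = 9 times as many samples.

Current: n = 79, width = 2.33
New: n = 711, width ≈ 0.77

Width reduced by factor of 2.33/0.77 = 3.03.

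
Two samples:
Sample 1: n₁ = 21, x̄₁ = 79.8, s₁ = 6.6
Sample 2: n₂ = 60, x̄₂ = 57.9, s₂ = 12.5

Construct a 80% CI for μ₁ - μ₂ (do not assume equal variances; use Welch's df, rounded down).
(19.10, 24.70)

Difference: x̄₁ - x̄₂ = 21.90
SE = √(s₁²/n₁ + s₂²/n₂) = √(6.6²/21 + 12.5²/60) = 2.1630
df = 66.31 → 66 (Welch–Satterthwaite, rounded down)
t* = 1.295

CI: 21.90 ± 1.295 · 2.1630 = 21.90 ± 2.80 = (19.10, 24.70)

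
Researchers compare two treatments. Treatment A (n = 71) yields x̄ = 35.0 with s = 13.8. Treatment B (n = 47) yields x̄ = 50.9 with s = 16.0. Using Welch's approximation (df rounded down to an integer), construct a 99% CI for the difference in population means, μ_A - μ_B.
(-23.41, -8.39)

Difference: x̄₁ - x̄₂ = -15.90
SE = √(s₁²/n₁ + s₂²/n₂) = √(13.8²/71 + 16.0²/47) = 2.8512
df = 88.38 → 88 (Welch–Satterthwaite, rounded down)
t* = 2.633

CI: -15.90 ± 2.633 · 2.8512 = -15.90 ± 7.51 = (-23.41, -8.39)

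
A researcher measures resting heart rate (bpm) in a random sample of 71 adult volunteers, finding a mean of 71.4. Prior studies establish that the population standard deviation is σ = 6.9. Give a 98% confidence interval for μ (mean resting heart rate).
(69.50, 73.30)

z-interval (σ known):
z* = 2.326 for 98% confidence

Margin of error = z* · σ/√n = 2.326 · 6.9/√71 = 1.90

CI: (71.4 - 1.90, 71.4 + 1.90) = (69.50, 73.30)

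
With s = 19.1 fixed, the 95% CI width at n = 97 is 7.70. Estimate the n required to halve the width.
n ≈ 388

CI width ∝ 1/√n
To reduce width by factor 2, need √n to grow by 2 → need 2² = 4 times as many samples.

Current: n = 97, width = 7.70
New: n = 388, width ≈ 3.81

Width reduced by factor of 7.70/3.81 = 2.02.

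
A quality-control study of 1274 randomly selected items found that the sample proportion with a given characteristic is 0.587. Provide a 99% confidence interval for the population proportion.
(0.551, 0.623)

Proportion CI:
SE = √(p̂(1-p̂)/n) = √(0.587 · 0.413 / 1274) = 0.01379

z* = 2.576
Margin = z* · SE = 2.576 · 0.01379 = 0.0355

CI: 0.587 ± 0.0355 = (0.551, 0.623)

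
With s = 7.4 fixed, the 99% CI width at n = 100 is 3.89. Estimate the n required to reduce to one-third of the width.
n ≈ 900

CI width ∝ 1/√n
To reduce width by factor 3, need √n to grow by 3 → need 3² = 9 times as many samples.

Current: n = 100, width = 3.89
New: n = 900, width ≈ 1.27

Width reduced by factor of 3.89/1.27 = 3.06.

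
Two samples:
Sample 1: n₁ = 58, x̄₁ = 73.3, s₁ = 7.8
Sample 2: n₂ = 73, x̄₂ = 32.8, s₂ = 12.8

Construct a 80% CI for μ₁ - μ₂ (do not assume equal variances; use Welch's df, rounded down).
(38.16, 42.84)

Difference: x̄₁ - x̄₂ = 40.50
SE = √(s₁²/n₁ + s₂²/n₂) = √(7.8²/58 + 12.8²/73) = 1.8148
df = 121.50 → 121 (Welch–Satterthwaite, rounded down)
t* = 1.289

CI: 40.50 ± 1.289 · 1.8148 = 40.50 ± 2.34 = (38.16, 42.84)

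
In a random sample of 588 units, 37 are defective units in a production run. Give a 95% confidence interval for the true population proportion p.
(0.043, 0.083)

Proportion CI:
p̂ = 37/588 = 0.06293
SE = √(p̂(1-p̂)/n) = √(0.06293 · 0.93707 / 588) = 0.01001

z* = 1.960
Margin = z* · SE = 1.960 · 0.01001 = 0.0196

CI: 0.06293 ± 0.0196 = (0.043, 0.083)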